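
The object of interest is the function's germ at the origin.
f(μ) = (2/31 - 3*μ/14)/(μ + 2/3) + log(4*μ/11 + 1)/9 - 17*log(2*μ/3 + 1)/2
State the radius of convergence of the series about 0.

The radius of convergence is 2/3.

Denominator factor (μ + 2/3): pole of order 1 at -2/3, modulus 2/3.
Branch term (1/9)*log(1 - μ/(-11/4)): its argument vanishes at μ = -11/4, a logarithmic branch point, modulus 11/4.
Branch term (-17/2)*log(1 - μ/(-3/2)): its argument vanishes at μ = -3/2, a logarithmic branch point, modulus 3/2.
The radius of convergence is the smallest modulus among the singular points: 2/3.


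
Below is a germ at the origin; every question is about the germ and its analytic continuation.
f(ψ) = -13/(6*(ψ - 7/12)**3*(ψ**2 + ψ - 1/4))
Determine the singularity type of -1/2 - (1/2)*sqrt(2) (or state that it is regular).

The denominator factor ψ**2 + ψ - 1/4 vanishes at -1/2 - (1/2)*sqrt(2) and appears to the power 1; the numerator there equals -13/6, nonzero, and no other factor vanishes.
Hence a pole whose order is the multiplicity, 1.

The point is a pole of order 1.


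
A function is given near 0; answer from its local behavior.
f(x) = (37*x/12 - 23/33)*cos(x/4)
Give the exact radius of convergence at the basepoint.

The radius of convergence is infinite.

The factor cos(x/4) is entire and contributes no finite singular point.
The polynomial part has no poles.
No finite singular points: the Taylor series at 0 converges everywhere.


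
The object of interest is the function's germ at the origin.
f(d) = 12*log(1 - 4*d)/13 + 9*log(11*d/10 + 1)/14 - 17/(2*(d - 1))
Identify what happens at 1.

The point is a pole of order 1.

The denominator factor d - 1 vanishes at 1 and appears to the power 1; the numerator there equals -17/2, nonzero, and no other factor vanishes.
The branch terms are analytic at this point.
Hence a pole whose order is the multiplicity, 1.


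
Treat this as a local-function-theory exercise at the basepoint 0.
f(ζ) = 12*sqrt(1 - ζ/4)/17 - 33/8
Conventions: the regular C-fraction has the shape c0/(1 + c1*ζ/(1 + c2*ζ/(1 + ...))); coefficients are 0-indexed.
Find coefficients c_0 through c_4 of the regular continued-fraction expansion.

Taylor coefficients (expand at 0): a_0 = -465/136, a_1 = -3/34, a_2 = -3/544, a_3 = -3/4352, a_4 = -15/139264.
c0 = a_0 = -465/136. Peel one level at a time: if S = 1 + c*ζ/S' with S'(0) = 1, then c is the ζ-coefficient of S and S' = c*ζ/(S - 1).
S_1 = c0/f = 1 + (-4/155)*ζ + (-91/96100)*ζ^2 + ...; c1 = -4/155.
S_2 = c1*ζ/(S_1 - 1) = 1 + (-91/2480)*ζ + (-1/256)*ζ^2 + ...; c2 = -91/2480.
S_3 = c2*ζ/(S_2 - 1) = 1 + (-155/1456)*ζ + (-4185/2119936)*ζ^2 + ...; c3 = -155/1456.
S_4 = c3*ζ/(S_3 - 1) = 1 + (-27/1456)*ζ + ...; c4 = -27/1456.

The regular C-fraction coefficients are [-465/136, -4/155, -91/2480, -155/1456, -27/1456].


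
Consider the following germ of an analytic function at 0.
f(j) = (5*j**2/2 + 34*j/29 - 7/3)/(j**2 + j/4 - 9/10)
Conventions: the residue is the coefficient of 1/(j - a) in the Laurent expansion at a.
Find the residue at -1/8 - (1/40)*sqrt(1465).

The residue is 127/464 + (845/407856)*sqrt(1465).

The factor j**2 + j/4 - 9/10 splits as (j - a)(j - a') with a = -1/8 - (1/40)*sqrt(1465), a' = -1/8 + (1/40)*sqrt(1465). At the order-1 pole a set g(j) = (j - a)*f(j) = [5*j**2/2 + 34*j/29 - 7/3] / (j - a').
Simple pole: residue = g(a) at a = -1/8 - (1/40)*sqrt(1465), which is 127/464 + (845/407856)*sqrt(1465).


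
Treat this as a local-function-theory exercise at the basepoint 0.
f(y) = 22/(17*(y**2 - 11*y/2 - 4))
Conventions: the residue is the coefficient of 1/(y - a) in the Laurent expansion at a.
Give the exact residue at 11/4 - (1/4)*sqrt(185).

The residue is -(44/3145)*sqrt(185).

The factor y**2 - 11*y/2 - 4 splits as (y - a)(y - a') with a = 11/4 - (1/4)*sqrt(185), a' = 11/4 + (1/4)*sqrt(185). At the order-1 pole a set g(y) = (y - a)*f(y) = [22/17] / (y - a').
Simple pole: residue = g(a) at a = 11/4 - (1/4)*sqrt(185), which is -(44/3145)*sqrt(185).


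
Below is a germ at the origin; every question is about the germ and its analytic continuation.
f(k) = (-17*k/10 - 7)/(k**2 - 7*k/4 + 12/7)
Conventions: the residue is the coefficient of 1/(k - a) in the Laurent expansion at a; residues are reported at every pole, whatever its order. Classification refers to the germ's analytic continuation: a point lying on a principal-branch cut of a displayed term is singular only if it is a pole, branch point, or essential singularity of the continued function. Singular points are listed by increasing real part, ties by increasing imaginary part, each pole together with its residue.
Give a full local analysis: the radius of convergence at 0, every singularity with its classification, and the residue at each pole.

Denominator factor (k**2 - 7*k/4 + 12/7): discriminant -425/112, complex-conjugate roots (7/8) + ((5/56)*sqrt(119))*i and (7/8) - ((5/56)*sqrt(119))*i; poles of order 1, moduli (2/7)*sqrt(21) and (2/7)*sqrt(21).
The radius of convergence is the smallest modulus among the singular points: (2/7)*sqrt(21).
The factor k**2 - 7*k/4 + 12/7 splits as (k - a)(k - a') with a = (7/8) - ((5/56)*sqrt(119))*i, a' = (7/8) + ((5/56)*sqrt(119))*i. At the order-1 pole a set g(k) = (k - a)*f(k) = [-17*k/10 - 7] / (k - a').
Simple pole: residue = g(a) at a = (7/8) - ((5/56)*sqrt(119))*i, which is (-17/20) - ((679/1700)*sqrt(119))*i.
The factor k**2 - 7*k/4 + 12/7 splits as (k - a)(k - a') with a = (7/8) + ((5/56)*sqrt(119))*i, a' = (7/8) - ((5/56)*sqrt(119))*i. At the order-1 pole a set g(k) = (k - a)*f(k) = [-17*k/10 - 7] / (k - a').
Simple pole: residue = g(a) at a = (7/8) + ((5/56)*sqrt(119))*i, which is (-17/20) + ((679/1700)*sqrt(119))*i.
List the singular points by increasing real part (a conjugate pair: the negative imaginary part first).

Radius of convergence at 0: (2/7)*sqrt(21).
At (7/8) - ((5/56)*sqrt(119))*i: a pole of order 1; residue (-17/20) - ((679/1700)*sqrt(119))*i.
At (7/8) + ((5/56)*sqrt(119))*i: a pole of order 1; residue (-17/20) + ((679/1700)*sqrt(119))*i.


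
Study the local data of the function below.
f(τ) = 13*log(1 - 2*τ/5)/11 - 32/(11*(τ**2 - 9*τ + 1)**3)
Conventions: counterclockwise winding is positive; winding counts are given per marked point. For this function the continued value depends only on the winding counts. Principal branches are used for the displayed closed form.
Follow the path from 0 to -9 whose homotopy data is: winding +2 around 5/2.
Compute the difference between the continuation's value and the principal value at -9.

The rational part is single-valued and drops out of the difference; each branch term changes only by its own monodromy.
(13/11)*log(1 - τ/(5/2)): each positive loop around 5/2 adds 2*pi*i to the log, so winding +2 contributes (13/11)*(2)*2*pi*i = (52/11)*pi*i.
Summing the contributions at τ = -9 gives (52/11)*pi*i.

Continued minus principal equals (52/11)*pi*i.


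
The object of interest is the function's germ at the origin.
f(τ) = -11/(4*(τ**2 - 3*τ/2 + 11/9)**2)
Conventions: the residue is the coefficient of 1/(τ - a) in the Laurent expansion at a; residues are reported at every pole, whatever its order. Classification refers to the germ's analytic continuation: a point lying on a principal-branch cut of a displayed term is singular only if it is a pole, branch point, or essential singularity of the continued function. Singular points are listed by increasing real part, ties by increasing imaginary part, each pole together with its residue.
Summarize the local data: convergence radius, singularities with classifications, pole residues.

Radius of convergence at 0: (1/3)*sqrt(11).
At (3/4) - ((1/12)*sqrt(95))*i: a pole of order 2; residue -((1188/9025)*sqrt(95))*i.
At (3/4) + ((1/12)*sqrt(95))*i: a pole of order 2; residue ((1188/9025)*sqrt(95))*i.

Denominator factor (τ**2 - 3*τ/2 + 11/9)^2: discriminant -95/36, complex-conjugate roots (3/4) + ((1/12)*sqrt(95))*i and (3/4) - ((1/12)*sqrt(95))*i; poles of order 2, moduli (1/3)*sqrt(11) and (1/3)*sqrt(11).
The radius of convergence is the smallest modulus among the singular points: (1/3)*sqrt(11).
The factor τ**2 - 3*τ/2 + 11/9 splits as (τ - a)(τ - a') with a = (3/4) - ((1/12)*sqrt(95))*i, a' = (3/4) + ((1/12)*sqrt(95))*i. At the order-2 pole a set g(τ) = (τ - a)^2*f(τ) = [-11/4] / (τ - a')^2.
Order-2 pole: residue = g'(a); g'((3/4) - ((1/12)*sqrt(95))*i) = -((1188/9025)*sqrt(95))*i, so the residue is -((1188/9025)*sqrt(95))*i.
The factor τ**2 - 3*τ/2 + 11/9 splits as (τ - a)(τ - a') with a = (3/4) + ((1/12)*sqrt(95))*i, a' = (3/4) - ((1/12)*sqrt(95))*i. At the order-2 pole a set g(τ) = (τ - a)^2*f(τ) = [-11/4] / (τ - a')^2.
Order-2 pole: residue = g'(a); g'((3/4) + ((1/12)*sqrt(95))*i) = ((1188/9025)*sqrt(95))*i, so the residue is ((1188/9025)*sqrt(95))*i.
List the singular points by increasing real part (a conjugate pair: the negative imaginary part first).


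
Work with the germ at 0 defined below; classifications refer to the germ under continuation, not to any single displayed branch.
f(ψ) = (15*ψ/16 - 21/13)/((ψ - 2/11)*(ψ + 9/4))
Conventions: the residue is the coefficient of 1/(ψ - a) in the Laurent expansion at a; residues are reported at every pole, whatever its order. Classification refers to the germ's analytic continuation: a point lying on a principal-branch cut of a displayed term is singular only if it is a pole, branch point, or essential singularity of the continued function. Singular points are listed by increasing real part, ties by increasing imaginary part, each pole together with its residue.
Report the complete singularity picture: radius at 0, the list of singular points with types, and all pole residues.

Radius of convergence at 0: 2/11.
At -9/4: a pole of order 1; residue 34089/22256.
At 2/11: a pole of order 1; residue -1653/2782.

Denominator factor (ψ + 9/4): pole of order 1 at -9/4, modulus 9/4.
Denominator factor (ψ - 2/11): pole of order 1 at 2/11, modulus 2/11.
The radius of convergence is the smallest modulus among the singular points: 2/11.
At the order-1 pole -9/4 set g(ψ) = (ψ - (-9/4))*f(ψ) = (15*ψ/16 - 21/13)/(ψ - 2/11).
Simple pole: residue = g(a) at a = -9/4, which is 34089/22256.
At the order-1 pole 2/11 set g(ψ) = (ψ - (2/11))*f(ψ) = (15*ψ/16 - 21/13)/(ψ + 9/4).
Simple pole: residue = g(a) at a = 2/11, which is -1653/2782.
List the singular points by increasing real part (a conjugate pair: the negative imaginary part first).


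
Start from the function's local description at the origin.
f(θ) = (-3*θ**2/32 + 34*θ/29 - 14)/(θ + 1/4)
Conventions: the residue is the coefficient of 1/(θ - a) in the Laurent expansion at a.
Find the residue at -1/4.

The residue is -212311/14848.

At the order-1 pole -1/4 set g(θ) = (θ - (-1/4))*f(θ) = -3*θ**2/32 + 34*θ/29 - 14.
Simple pole: residue = g(a) at a = -1/4, which is -212311/14848.


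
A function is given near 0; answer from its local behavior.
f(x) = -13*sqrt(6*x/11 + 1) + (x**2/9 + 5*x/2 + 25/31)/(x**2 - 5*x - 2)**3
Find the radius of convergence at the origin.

Denominator factor (x**2 - 5*x - 2)^3: discriminant 33, real irrational roots 5/2 + (1/2)*sqrt(33) and 5/2 - (1/2)*sqrt(33); poles of order 3, moduli 5/2 + (1/2)*sqrt(33) and -5/2 + (1/2)*sqrt(33).
Branch term (-13)*sqrt(1 - x/(-11/6)): its argument vanishes at x = -11/6, a square-root branch point, modulus 11/6.
The radius of convergence is the smallest modulus among the singular points: -5/2 + (1/2)*sqrt(33).

The radius of convergence is -5/2 + (1/2)*sqrt(33).


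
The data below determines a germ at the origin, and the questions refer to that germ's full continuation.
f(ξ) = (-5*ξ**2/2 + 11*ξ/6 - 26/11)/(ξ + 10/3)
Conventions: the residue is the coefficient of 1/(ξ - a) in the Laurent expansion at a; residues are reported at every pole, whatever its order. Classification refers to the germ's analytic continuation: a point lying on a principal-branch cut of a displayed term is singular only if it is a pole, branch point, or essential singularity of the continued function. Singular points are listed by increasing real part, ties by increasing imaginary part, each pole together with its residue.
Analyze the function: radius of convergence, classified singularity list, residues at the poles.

Radius of convergence at 0: 10/3.
At -10/3: a pole of order 1; residue -3589/99.

Denominator factor (ξ + 10/3): pole of order 1 at -10/3, modulus 10/3.
The radius of convergence is the smallest modulus among the singular points: 10/3.
At the order-1 pole -10/3 set g(ξ) = (ξ - (-10/3))*f(ξ) = -5*ξ**2/2 + 11*ξ/6 - 26/11.
Simple pole: residue = g(a) at a = -10/3, which is -3589/99.


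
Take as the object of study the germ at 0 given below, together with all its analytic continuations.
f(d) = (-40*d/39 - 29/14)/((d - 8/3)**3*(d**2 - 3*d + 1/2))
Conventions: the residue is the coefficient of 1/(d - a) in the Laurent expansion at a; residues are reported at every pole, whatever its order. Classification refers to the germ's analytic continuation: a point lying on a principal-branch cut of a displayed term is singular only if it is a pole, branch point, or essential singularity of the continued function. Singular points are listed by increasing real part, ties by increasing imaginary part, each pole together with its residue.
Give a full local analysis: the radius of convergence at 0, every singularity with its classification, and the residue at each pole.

Radius of convergence at 0: 3/2 - (1/2)*sqrt(7).
At 3/2 - (1/2)*sqrt(7): a pole of order 1; residue -1098135/4459 + (414963/4459)*sqrt(7).
At 8/3: a pole of order 3; residue 2196270/4459.
At 3/2 + (1/2)*sqrt(7): a pole of order 1; residue -1098135/4459 - (414963/4459)*sqrt(7).


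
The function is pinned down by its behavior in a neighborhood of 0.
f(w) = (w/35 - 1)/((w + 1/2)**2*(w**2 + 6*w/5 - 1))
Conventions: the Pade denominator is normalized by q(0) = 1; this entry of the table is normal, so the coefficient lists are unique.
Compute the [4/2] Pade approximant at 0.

Taylor coefficients needed (expand at 0): a_0 = 4, a_1 = -396/35, a_2 = 972/25, a_3 = -82276/875, a_4 = 1092444/4375, a_5 = -12502236/21875, a_6 = 150697684/109375.
Write the denominator as Q(w) = 1 + q1*w + q2*w^2. Requiring Q*f - P = O(w^7) with deg P <= 4 kills the coefficients of w^5..w^6 in Q*f:
  w^5: a_5 + q1*a_4 + q2*a_3 = 0, i.e. -12502236/21875 + (1092444/4375)*q1 + (-82276/875)*q2 = 0.
  w^6: a_6 + q1*a_5 + q2*a_4 = 0, i.e. 150697684/109375 + (-12502236/21875)*q1 + (1092444/4375)*q2 = 0.
Solving this linear system: q1 = 314797514/205999905, q2 = -27742919/13733327.
The numerator is Q*f truncated at degree 4: P0 = a_0 = 4; P1 = a_1 + q1*a_0 = -7500862084/1441999335; P2 = a_2 + q1*a_1 + q2*a_0 = 6493648352/480666445; P3 = a_3 + q1*a_2 + q2*a_1 = -807471728/68666635; P4 = a_4 + q1*a_3 + q2*a_2 = 39609441728/1441999335.

The Pade approximant has numerator coefficients [4, -7500862084/1441999335, 6493648352/480666445, -807471728/68666635, 39609441728/1441999335]; denominator coefficients [1, 314797514/205999905, -27742919/13733327].


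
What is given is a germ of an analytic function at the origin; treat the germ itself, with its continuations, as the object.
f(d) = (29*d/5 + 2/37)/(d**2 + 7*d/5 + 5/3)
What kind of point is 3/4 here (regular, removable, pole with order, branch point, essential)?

The point is a regular point.

Denominator factors: d**2 + 7*d/5 + 5/3 = 787/240 at d = 3/4 — none vanishes.
So the germ continues analytically to 3/4.


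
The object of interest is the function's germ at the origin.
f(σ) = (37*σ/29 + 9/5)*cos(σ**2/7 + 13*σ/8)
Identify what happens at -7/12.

The point is a regular point.

There is no denominator, hence no pole anywhere.
The factor cos(σ**2/7 + 13*σ/8) is entire.
So the germ continues analytically to -7/12.


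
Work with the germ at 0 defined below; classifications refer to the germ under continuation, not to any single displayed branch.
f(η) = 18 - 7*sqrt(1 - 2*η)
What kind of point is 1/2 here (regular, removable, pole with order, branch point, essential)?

The point is an algebraic (square-root) branch point.

The term (-7)*sqrt(1 - η/(1/2)) has argument 1 - 1/2/(1/2) = 0 at 1/2: a square-root (algebraic, two-sheeted) branch point; the remaining terms are analytic or single-valued there.


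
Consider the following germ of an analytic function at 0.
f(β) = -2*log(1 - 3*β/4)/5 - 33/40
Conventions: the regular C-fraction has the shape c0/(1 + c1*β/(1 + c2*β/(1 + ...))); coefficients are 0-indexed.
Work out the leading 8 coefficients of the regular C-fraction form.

Taylor coefficients (expand at 0): a_0 = -33/40, a_1 = 3/10, a_2 = 9/80, a_3 = 9/160, a_4 = 81/2560, a_5 = 243/12800, a_6 = 243/20480, a_7 = 2187/286720.
c0 = a_0 = -33/40. Peel one level at a time: if S = 1 + c*β/S' with S'(0) = 1, then c is the β-coefficient of S and S' = c*β/(S - 1).
S_1 = c0/f = 1 + (4/11)*β + (65/242)*β^2 + ...; c1 = 4/11.
S_2 = c1*β/(S_1 - 1) = 1 + (-65/88)*β + (-3/64)*β^2 + ...; c2 = -65/88.
S_3 = c2*β/(S_2 - 1) = 1 + (-33/520)*β + (-2673/135200)*β^2 + ...; c3 = -33/520.
S_4 = c3*β/(S_3 - 1) = 1 + (-81/260)*β + (-3/80)*β^2 + ...; c4 = -81/260.
S_5 = c4*β/(S_4 - 1) = 1 + (-13/108)*β + (-715/23328)*β^2 + ...; c5 = -13/108.
S_6 = c5*β/(S_5 - 1) = 1 + (-55/216)*β + (-81/2240)*β^2 + ...; c6 = -55/216.
S_7 = c6*β/(S_6 - 1) = 1 + (-2187/15400)*β + ...; c7 = -2187/15400.

The regular C-fraction coefficients are [-33/40, 4/11, -65/88, -33/520, -81/260, -13/108, -55/216, -2187/15400].


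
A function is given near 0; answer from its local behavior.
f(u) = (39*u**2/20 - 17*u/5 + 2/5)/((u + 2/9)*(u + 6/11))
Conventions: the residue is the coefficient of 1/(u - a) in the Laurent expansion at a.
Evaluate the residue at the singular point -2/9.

At the order-1 pole -2/9 set g(u) = (u - (-2/9))*f(u) = (39*u**2/20 - 17*u/5 + 2/5)/(u + 6/11).
Simple pole: residue = g(a) at a = -2/9, which is 1859/480.

The residue is 1859/480.


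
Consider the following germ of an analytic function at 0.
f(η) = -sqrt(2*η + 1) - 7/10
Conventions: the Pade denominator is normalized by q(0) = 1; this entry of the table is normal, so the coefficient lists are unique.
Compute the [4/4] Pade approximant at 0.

Taylor coefficients needed (expand at 0): a_0 = -17/10, a_1 = -1, a_2 = 1/2, a_3 = -1/2, a_4 = 5/8, a_5 = -7/8, a_6 = 21/16, a_7 = -33/16, a_8 = 429/128.
Write the denominator as Q(η) = 1 + q1*η + q2*η^2 + q3*η^3 + q4*η^4. Requiring Q*f - P = O(η^9) with deg P <= 4 kills the coefficients of η^5..η^8 in Q*f:
  η^5: a_5 + q1*a_4 + q2*a_3 + q3*a_2 + q4*a_1 = 0, i.e. -7/8 + (5/8)*q1 + (-1/2)*q2 + (1/2)*q3 + (-1)*q4 = 0.
  η^6: a_6 + q1*a_5 + q2*a_4 + q3*a_3 + q4*a_2 = 0, i.e. 21/16 + (-7/8)*q1 + (5/8)*q2 + (-1/2)*q3 + (1/2)*q4 = 0.
  η^7: a_7 + q1*a_6 + q2*a_5 + q3*a_4 + q4*a_3 = 0, i.e. -33/16 + (21/16)*q1 + (-7/8)*q2 + (5/8)*q3 + (-1/2)*q4 = 0.
  η^8: a_8 + q1*a_7 + q2*a_6 + q3*a_5 + q4*a_4 = 0, i.e. 429/128 + (-33/16)*q1 + (21/16)*q2 + (-7/8)*q3 + (5/8)*q4 = 0.
Solving this linear system: q1 = 7/2, q2 = 15/4, q3 = 5/4, q4 = 1/16.
The numerator is Q*f truncated at degree 4: P0 = a_0 = -17/10; P1 = a_1 + q1*a_0 = -139/20; P2 = a_2 + q1*a_1 + q2*a_0 = -75/8; P3 = a_3 + q1*a_2 + q2*a_1 + q3*a_0 = -37/8; P4 = a_4 + q1*a_3 + q2*a_2 + q3*a_1 + q4*a_0 = -97/160.

The Pade approximant has numerator coefficients [-17/10, -139/20, -75/8, -37/8, -97/160]; denominator coefficients [1, 7/2, 15/4, 5/4, 1/16].


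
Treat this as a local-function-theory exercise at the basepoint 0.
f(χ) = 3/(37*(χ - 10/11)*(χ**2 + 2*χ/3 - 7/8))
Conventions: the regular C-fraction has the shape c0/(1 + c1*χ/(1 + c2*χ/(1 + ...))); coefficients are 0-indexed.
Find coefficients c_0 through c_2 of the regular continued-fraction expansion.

Taylor coefficients (expand at 0): a_0 = 132/1295, a_1 = 8602/45325, a_2 = 1829531/4759125.
c0 = a_0 = 132/1295. Peel one level at a time: if S = 1 + c*χ/S' with S'(0) = 1, then c is the χ-coefficient of S and S' = c*χ/(S - 1).
S_1 = c0/f = 1 + (-391/210)*χ + (-32/105)*χ^2 + ...; c1 = -391/210.
S_2 = c1*χ/(S_1 - 1) = 1 + (-64/391)*χ + ...; c2 = -64/391.

The regular C-fraction coefficients are [132/1295, -391/210, -64/391].


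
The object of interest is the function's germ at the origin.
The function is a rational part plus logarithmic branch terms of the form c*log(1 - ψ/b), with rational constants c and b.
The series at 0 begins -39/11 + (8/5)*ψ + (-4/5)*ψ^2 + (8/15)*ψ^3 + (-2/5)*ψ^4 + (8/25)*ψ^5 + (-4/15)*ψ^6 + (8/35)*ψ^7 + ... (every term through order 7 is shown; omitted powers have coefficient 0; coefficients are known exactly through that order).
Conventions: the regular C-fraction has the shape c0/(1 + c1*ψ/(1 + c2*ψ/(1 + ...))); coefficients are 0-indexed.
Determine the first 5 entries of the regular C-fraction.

The regular C-fraction coefficients are [-39/11, 88/195, 19/390, 65/38, -23/19].

Taylor coefficients (read off): a_0 = -39/11, a_1 = 8/5, a_2 = -4/5, a_3 = 8/15, a_4 = -2/5.
c0 = a_0 = -39/11. Peel one level at a time: if S = 1 + c*ψ/S' with S'(0) = 1, then c is the ψ-coefficient of S and S' = c*ψ/(S - 1).
S_1 = c0/f = 1 + (88/195)*ψ + (-836/38025)*ψ^2 + ...; c1 = 88/195.
S_2 = c1*ψ/(S_1 - 1) = 1 + (19/390)*ψ + (-1/12)*ψ^2 + ...; c2 = 19/390.
S_3 = c2*ψ/(S_2 - 1) = 1 + (65/38)*ψ + (1495/722)*ψ^2 + ...; c3 = 65/38.
S_4 = c3*ψ/(S_3 - 1) = 1 + (-23/19)*ψ + ...; c4 = -23/19.


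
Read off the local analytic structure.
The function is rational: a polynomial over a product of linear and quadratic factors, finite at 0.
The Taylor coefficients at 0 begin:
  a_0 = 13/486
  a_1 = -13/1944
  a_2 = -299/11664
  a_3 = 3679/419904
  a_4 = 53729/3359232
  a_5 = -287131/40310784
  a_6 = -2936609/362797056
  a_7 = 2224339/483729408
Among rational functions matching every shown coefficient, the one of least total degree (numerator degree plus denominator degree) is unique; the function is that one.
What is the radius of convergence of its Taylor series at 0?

The radius of convergence is sqrt(3).

No rational of total degree below 6 reproduces all 8 coefficients; solving the [0/6] Pade equations on them gives f(ρ) = 13/(18*(ρ**2 + ρ/4 + 3)**3), whose expansion matches every shown term.
Denominator factor (ρ**2 + ρ/4 + 3)^3: discriminant -191/16, complex-conjugate roots (-1/8) + ((1/8)*sqrt(191))*i and (-1/8) - ((1/8)*sqrt(191))*i; poles of order 3, moduli sqrt(3) and sqrt(3).
The radius of convergence is the smallest modulus among the singular points: sqrt(3).


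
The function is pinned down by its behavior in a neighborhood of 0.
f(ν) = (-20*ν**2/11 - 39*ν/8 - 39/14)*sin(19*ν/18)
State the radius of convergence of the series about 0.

The radius of convergence is infinite.

The factor sin(19*ν/18) is entire and contributes no finite singular point.
The polynomial part has no poles.
No finite singular points: the Taylor series at 0 converges everywhere.


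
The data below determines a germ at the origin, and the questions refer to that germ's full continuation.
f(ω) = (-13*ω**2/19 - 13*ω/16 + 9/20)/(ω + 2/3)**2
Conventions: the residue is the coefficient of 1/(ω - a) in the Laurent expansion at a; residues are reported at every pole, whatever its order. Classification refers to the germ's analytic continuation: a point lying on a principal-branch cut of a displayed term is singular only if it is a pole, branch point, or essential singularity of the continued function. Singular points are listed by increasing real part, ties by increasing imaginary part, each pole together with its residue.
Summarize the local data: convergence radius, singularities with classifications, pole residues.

Denominator factor (ω + 2/3)^2: pole of order 2 at -2/3, modulus 2/3.
The radius of convergence is the smallest modulus among the singular points: 2/3.
At the order-2 pole -2/3 set g(ω) = (ω - (-2/3))^2*f(ω) = -13*ω**2/19 - 13*ω/16 + 9/20.
Order-2 pole: residue = g'(a); g'(-2/3) = 91/912, so the residue is 91/912.

Radius of convergence at 0: 2/3.
At -2/3: a pole of order 2; residue 91/912.


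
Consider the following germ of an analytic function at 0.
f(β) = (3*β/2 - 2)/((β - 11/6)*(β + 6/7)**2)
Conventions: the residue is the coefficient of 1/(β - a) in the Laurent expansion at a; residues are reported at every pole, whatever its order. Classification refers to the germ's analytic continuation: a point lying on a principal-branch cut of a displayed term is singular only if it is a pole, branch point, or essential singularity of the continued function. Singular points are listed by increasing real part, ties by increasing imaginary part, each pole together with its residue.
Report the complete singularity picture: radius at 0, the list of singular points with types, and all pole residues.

Radius of convergence at 0: 6/7.
At -6/7: a pole of order 2; residue -1323/12769.
At 11/6: a pole of order 1; residue 1323/12769.

Denominator factor (β - 11/6): pole of order 1 at 11/6, modulus 11/6.
Denominator factor (β + 6/7)^2: pole of order 2 at -6/7, modulus 6/7.
The radius of convergence is the smallest modulus among the singular points: 6/7.
At the order-2 pole -6/7 set g(β) = (β - (-6/7))^2*f(β) = (3*β/2 - 2)/(β - 11/6).
Order-2 pole: residue = g'(a); g'(-6/7) = -1323/12769, so the residue is -1323/12769.
At the order-1 pole 11/6 set g(β) = (β - (11/6))*f(β) = (3*β/2 - 2)/(β + 6/7)**2.
Simple pole: residue = g(a) at a = 11/6, which is 1323/12769.
List the singular points by increasing real part (a conjugate pair: the negative imaginary part first).


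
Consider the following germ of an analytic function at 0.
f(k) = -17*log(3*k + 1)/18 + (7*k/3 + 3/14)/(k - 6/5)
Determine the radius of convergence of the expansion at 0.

Denominator factor (k - 6/5): pole of order 1 at 6/5, modulus 6/5.
Branch term (-17/18)*log(1 - k/(-1/3)): its argument vanishes at k = -1/3, a logarithmic branch point, modulus 1/3.
The radius of convergence is the smallest modulus among the singular points: 1/3.

The radius of convergence is 1/3.


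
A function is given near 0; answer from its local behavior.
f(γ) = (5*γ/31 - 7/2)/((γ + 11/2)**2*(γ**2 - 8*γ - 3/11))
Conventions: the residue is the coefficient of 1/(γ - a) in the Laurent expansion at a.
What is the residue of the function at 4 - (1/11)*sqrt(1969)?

The residue is 2143262/328445775 + (10622029/58791793725)*sqrt(1969).


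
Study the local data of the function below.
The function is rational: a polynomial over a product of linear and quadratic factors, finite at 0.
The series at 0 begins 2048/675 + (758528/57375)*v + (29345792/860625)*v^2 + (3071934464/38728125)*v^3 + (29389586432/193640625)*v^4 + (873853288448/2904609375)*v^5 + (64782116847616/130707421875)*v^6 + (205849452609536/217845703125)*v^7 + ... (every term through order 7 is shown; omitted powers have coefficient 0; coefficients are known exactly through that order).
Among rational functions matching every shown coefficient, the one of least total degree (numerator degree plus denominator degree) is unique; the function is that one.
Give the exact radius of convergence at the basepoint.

The radius of convergence is 5/12.

No rational of total degree below 5 reproduces all 8 coefficients; solving the [1/4] Pade equations on them gives f(v) = (-25*v/17 - 8/15)/((v - 3/4)**3*(v + 5/12)), whose expansion matches every shown term.
Denominator factor (v + 5/12): pole of order 1 at -5/12, modulus 5/12.
Denominator factor (v - 3/4)^3: pole of order 3 at 3/4, modulus 3/4.
The radius of convergence is the smallest modulus among the singular points: 5/12.


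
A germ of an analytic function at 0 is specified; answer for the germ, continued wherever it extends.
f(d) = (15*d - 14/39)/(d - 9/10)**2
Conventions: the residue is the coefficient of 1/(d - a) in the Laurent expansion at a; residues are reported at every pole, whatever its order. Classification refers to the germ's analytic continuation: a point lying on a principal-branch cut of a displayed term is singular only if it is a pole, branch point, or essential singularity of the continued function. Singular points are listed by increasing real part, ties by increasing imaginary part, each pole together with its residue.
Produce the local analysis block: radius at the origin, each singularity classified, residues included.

Radius of convergence at 0: 9/10.
At 9/10: a pole of order 2; residue 15.

Denominator factor (d - 9/10)^2: pole of order 2 at 9/10, modulus 9/10.
The radius of convergence is the smallest modulus among the singular points: 9/10.
At the order-2 pole 9/10 set g(d) = (d - (9/10))^2*f(d) = 15*d - 14/39.
Order-2 pole: residue = g'(a); g'(9/10) = 15, so the residue is 15.


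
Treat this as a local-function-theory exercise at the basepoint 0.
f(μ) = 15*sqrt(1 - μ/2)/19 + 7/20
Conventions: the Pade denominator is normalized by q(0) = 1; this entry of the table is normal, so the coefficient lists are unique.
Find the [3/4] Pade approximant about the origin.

Taylor coefficients needed (expand at 0): a_0 = 433/380, a_1 = -15/76, a_2 = -15/608, a_3 = -15/2432, a_4 = -75/38912, a_5 = -105/155648, a_6 = -315/1245184, a_7 = -495/4980736.
Write the denominator as Q(μ) = 1 + q1*μ + q2*μ^2 + q3*μ^3 + q4*μ^4. Requiring Q*f - P = O(μ^8) with deg P <= 3 kills the coefficients of μ^4..μ^7 in Q*f:
  μ^4: a_4 + q1*a_3 + q2*a_2 + q3*a_1 + q4*a_0 = 0, i.e. -75/38912 + (-15/2432)*q1 + (-15/608)*q2 + (-15/76)*q3 + (433/380)*q4 = 0.
  μ^5: a_5 + q1*a_4 + q2*a_3 + q3*a_2 + q4*a_1 = 0, i.e. -105/155648 + (-75/38912)*q1 + (-15/2432)*q2 + (-15/608)*q3 + (-15/76)*q4 = 0.
  μ^6: a_6 + q1*a_5 + q2*a_4 + q3*a_3 + q4*a_2 = 0, i.e. -315/1245184 + (-105/155648)*q1 + (-75/38912)*q2 + (-15/2432)*q3 + (-15/608)*q4 = 0.
  μ^7: a_7 + q1*a_6 + q2*a_5 + q3*a_4 + q4*a_3 = 0, i.e. -495/4980736 + (-315/1245184)*q1 + (-105/155648)*q2 + (-75/38912)*q3 + (-15/2432)*q4 = 0.
Solving this linear system: q1 = -6399/8932, q2 = 9665/71456, q3 = -1333/285824, q4 = -75/1143296.
The numerator is Q*f truncated at degree 3: P0 = a_0 = 433/380; P1 = a_1 + q1*a_0 = -3440667/3394160; P2 = a_2 + q1*a_1 + q2*a_0 = 210127/775808; P3 = a_3 + q1*a_2 + q2*a_1 + q3*a_0 = -318127/15516160.

The Pade approximant has numerator coefficients [433/380, -3440667/3394160, 210127/775808, -318127/15516160]; denominator coefficients [1, -6399/8932, 9665/71456, -1333/285824, -75/1143296].


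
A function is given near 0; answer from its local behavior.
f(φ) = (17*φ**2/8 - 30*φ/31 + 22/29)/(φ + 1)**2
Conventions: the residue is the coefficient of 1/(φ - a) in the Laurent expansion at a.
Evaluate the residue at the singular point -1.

At the order-2 pole -1 set g(φ) = (φ - (-1))^2*f(φ) = 17*φ**2/8 - 30*φ/31 + 22/29.
Order-2 pole: residue = g'(a); g'(-1) = -647/124, so the residue is -647/124.

The residue is -647/124.


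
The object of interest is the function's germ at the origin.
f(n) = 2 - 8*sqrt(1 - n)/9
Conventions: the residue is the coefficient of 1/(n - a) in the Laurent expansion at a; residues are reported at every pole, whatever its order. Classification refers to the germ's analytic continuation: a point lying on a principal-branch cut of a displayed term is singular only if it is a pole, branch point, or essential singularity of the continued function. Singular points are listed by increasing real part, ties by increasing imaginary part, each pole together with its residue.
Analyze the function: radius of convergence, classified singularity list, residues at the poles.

Branch term (-8/9)*sqrt(1 - n/(1)): its argument vanishes at n = 1, a square-root branch point, modulus 1.
The radius of convergence is the smallest modulus among the singular points: 1.

Radius of convergence at 0: 1.
At 1: an algebraic (square-root) branch point.


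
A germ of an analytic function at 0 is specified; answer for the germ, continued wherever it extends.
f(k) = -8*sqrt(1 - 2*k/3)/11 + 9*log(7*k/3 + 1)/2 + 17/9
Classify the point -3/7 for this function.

The term (9/2)*log(1 - k/(-3/7)) has argument 1 - -3/7/(-3/7) = 0 at -3/7: a logarithmic (infinitely-sheeted) branch point; the remaining terms are analytic or single-valued there.

The point is a logarithmic branch point.


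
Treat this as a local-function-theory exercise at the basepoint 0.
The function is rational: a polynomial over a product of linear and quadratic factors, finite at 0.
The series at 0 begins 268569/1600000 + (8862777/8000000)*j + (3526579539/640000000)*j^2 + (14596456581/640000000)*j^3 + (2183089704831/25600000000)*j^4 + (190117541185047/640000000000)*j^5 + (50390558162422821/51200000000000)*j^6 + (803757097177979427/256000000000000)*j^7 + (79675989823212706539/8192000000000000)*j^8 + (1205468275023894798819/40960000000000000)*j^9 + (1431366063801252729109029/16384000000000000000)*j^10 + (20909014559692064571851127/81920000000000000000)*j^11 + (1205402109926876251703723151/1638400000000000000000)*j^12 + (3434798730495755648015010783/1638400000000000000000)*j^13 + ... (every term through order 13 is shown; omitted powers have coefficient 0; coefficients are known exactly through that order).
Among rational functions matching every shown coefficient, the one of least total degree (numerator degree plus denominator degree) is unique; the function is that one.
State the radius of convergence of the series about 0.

The radius of convergence is -1/2 + (1/14)*sqrt(161).


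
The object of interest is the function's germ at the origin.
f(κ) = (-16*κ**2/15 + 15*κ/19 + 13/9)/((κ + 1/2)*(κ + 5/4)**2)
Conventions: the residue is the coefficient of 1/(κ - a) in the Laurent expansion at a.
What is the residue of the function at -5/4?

At the order-2 pole -5/4 set g(κ) = (κ - (-5/4))^2*f(κ) = (-16*κ**2/15 + 15*κ/19 + 13/9)/(κ + 1/2).
Order-2 pole: residue = g'(a); g'(-5/4) = -3784/1539, so the residue is -3784/1539.

The residue is -3784/1539.


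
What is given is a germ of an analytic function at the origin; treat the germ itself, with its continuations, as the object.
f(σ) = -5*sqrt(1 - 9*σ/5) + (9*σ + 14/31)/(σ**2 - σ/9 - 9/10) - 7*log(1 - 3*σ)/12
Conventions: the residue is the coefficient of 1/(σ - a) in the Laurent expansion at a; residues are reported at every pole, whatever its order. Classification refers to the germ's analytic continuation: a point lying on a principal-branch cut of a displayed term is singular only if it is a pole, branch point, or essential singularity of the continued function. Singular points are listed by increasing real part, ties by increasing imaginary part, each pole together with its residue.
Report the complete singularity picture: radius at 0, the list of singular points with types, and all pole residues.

Denominator factor (σ**2 - σ/9 - 9/10): discriminant 1463/405, real irrational roots 1/18 + (1/90)*sqrt(7315) and 1/18 - (1/90)*sqrt(7315); poles of order 1, moduli 1/18 + (1/90)*sqrt(7315) and -1/18 + (1/90)*sqrt(7315).
Branch term (-5)*sqrt(1 - σ/(5/9)): its argument vanishes at σ = 5/9, a square-root branch point, modulus 5/9.
Branch term (-7/12)*log(1 - σ/(1/3)): its argument vanishes at σ = 1/3, a logarithmic branch point, modulus 1/3.
The radius of convergence is the smallest modulus among the singular points: 1/3.
The branch terms are analytic at 1/18 - (1/90)*sqrt(7315) and contribute nothing to the residue; only the rational part matters.
The factor σ**2 - σ/9 - 9/10 splits as (σ - a)(σ - a') with a = 1/18 - (1/90)*sqrt(7315), a' = 1/18 + (1/90)*sqrt(7315). At the order-1 pole a set g(σ) = (σ - a)*(rational part) = [9*σ + 14/31] / (σ - a').
Simple pole: residue = g(a) at a = 1/18 - (1/90)*sqrt(7315), which is 9/2 - (531/90706)*sqrt(7315).
The branch terms are analytic at 1/18 + (1/90)*sqrt(7315) and contribute nothing to the residue; only the rational part matters.
The factor σ**2 - σ/9 - 9/10 splits as (σ - a)(σ - a') with a = 1/18 + (1/90)*sqrt(7315), a' = 1/18 - (1/90)*sqrt(7315). At the order-1 pole a set g(σ) = (σ - a)*(rational part) = [9*σ + 14/31] / (σ - a').
Simple pole: residue = g(a) at a = 1/18 + (1/90)*sqrt(7315), which is 9/2 + (531/90706)*sqrt(7315).
List the singular points by increasing real part (a conjugate pair: the negative imaginary part first).

Radius of convergence at 0: 1/3.
At 1/18 - (1/90)*sqrt(7315): a pole of order 1; residue 9/2 - (531/90706)*sqrt(7315).
At 1/3: a logarithmic branch point.
At 5/9: an algebraic (square-root) branch point.
At 1/18 + (1/90)*sqrt(7315): a pole of order 1; residue 9/2 + (531/90706)*sqrt(7315).


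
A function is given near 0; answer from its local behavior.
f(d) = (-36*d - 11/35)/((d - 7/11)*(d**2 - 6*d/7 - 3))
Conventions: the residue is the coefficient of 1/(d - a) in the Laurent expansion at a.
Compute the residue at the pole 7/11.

At the order-1 pole 7/11 set g(d) = (d - (7/11))*f(d) = (-36*d - 11/35)/(d**2 - 6*d/7 - 3).
Simple pole: residue = g(a) at a = 7/11, which is 98351/13300.

The residue is 98351/13300.


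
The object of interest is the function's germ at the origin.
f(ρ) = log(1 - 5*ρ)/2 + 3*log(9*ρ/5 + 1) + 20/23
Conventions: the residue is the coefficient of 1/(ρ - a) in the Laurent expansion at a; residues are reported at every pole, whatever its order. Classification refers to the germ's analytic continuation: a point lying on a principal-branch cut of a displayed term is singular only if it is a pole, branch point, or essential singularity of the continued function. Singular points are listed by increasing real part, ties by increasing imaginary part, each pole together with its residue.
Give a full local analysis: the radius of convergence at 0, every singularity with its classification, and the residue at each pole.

Radius of convergence at 0: 1/5.
At -5/9: a logarithmic branch point.
At 1/5: a logarithmic branch point.

Branch term (1/2)*log(1 - ρ/(1/5)): its argument vanishes at ρ = 1/5, a logarithmic branch point, modulus 1/5.
Branch term (3)*log(1 - ρ/(-5/9)): its argument vanishes at ρ = -5/9, a logarithmic branch point, modulus 5/9.
The radius of convergence is the smallest modulus among the singular points: 1/5.
List the singular points by increasing real part (a conjugate pair: the negative imaginary part first).


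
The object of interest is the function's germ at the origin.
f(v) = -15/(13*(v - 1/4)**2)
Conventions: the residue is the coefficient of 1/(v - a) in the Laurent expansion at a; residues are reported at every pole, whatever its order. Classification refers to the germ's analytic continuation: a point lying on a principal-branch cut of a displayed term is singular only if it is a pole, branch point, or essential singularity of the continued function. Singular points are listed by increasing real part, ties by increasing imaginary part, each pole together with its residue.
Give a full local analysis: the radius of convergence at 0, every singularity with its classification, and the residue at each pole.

Denominator factor (v - 1/4)^2: pole of order 2 at 1/4, modulus 1/4.
The radius of convergence is the smallest modulus among the singular points: 1/4.
At the order-2 pole 1/4 set g(v) = (v - (1/4))^2*f(v) = -15/13.
Order-2 pole: residue = g'(a); g'(1/4) = 0, so the residue is 0.

Radius of convergence at 0: 1/4.
At 1/4: a pole of order 2; residue 0.


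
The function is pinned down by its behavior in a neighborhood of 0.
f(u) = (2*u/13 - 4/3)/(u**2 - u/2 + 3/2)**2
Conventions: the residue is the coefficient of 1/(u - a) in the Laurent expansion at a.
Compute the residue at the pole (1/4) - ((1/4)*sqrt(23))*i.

The residue is -((808/20631)*sqrt(23))*i.

The factor u**2 - u/2 + 3/2 splits as (u - a)(u - a') with a = (1/4) - ((1/4)*sqrt(23))*i, a' = (1/4) + ((1/4)*sqrt(23))*i. At the order-2 pole a set g(u) = (u - a)^2*f(u) = [2*u/13 - 4/3] / (u - a')^2.
Order-2 pole: residue = g'(a); g'((1/4) - ((1/4)*sqrt(23))*i) = -((808/20631)*sqrt(23))*i, so the residue is -((808/20631)*sqrt(23))*i.


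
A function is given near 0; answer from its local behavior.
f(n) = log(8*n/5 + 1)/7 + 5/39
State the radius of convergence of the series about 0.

Branch term (1/7)*log(1 - n/(-5/8)): its argument vanishes at n = -5/8, a logarithmic branch point, modulus 5/8.
The radius of convergence is the smallest modulus among the singular points: 5/8.

The radius of convergence is 5/8.
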